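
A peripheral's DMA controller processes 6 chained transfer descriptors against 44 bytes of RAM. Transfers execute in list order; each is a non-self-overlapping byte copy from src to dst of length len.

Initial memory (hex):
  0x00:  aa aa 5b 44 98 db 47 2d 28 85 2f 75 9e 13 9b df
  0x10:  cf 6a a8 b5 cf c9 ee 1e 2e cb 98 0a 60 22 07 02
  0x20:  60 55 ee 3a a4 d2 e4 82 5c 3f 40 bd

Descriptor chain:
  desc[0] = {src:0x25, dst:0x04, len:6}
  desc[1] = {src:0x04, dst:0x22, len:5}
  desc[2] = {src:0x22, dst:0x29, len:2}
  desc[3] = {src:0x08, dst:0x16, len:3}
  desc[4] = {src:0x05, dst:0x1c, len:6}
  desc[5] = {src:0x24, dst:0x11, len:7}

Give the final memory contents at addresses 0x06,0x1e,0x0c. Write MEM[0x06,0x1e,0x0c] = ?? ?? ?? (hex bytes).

MEM[0x06,0x1e,0x0c] = 82 5c 9e

#0 dst[0x04+6] := {0xd2,0xe4,0x82,0x5c,0x3f,0x40}
#1 dst[0x22+5] := {0xd2,0xe4,0x82,0x5c,0x3f}
#2 dst[0x29+2] := {0xd2,0xe4}
#3 dst[0x16+3] := {0x3f,0x40,0x2f}
#4 dst[0x1c+6] := {0xe4,0x82,0x5c,0x3f,0x40,0x2f}
#5 dst[0x11+7] := {0x82,0x5c,0x3f,0x82,0x5c,0xd2,0xe4}
query mem[0x06]=0x82, mem[0x1e]=0x5c, mem[0x0c]=0x9e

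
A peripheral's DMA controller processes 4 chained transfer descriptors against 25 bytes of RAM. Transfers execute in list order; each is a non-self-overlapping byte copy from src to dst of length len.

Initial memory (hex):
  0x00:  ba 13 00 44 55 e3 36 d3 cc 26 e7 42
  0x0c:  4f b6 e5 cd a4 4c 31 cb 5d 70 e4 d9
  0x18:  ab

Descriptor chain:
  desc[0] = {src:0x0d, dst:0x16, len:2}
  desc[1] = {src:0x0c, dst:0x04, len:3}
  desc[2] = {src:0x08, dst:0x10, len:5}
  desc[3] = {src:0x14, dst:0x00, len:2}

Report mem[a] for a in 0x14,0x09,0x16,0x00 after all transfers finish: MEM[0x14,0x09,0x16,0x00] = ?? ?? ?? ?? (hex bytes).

#0 dst[0x16+2] := {0xb6,0xe5}
#1 dst[0x04+3] := {0x4f,0xb6,0xe5}
#2 dst[0x10+5] := {0xcc,0x26,0xe7,0x42,0x4f}
#3 dst[0x00+2] := {0x4f,0x70}
query mem[0x14]=0x4f, mem[0x09]=0x26, mem[0x16]=0xb6, mem[0x00]=0x4f

MEM[0x14,0x09,0x16,0x00] = 4f 26 b6 4f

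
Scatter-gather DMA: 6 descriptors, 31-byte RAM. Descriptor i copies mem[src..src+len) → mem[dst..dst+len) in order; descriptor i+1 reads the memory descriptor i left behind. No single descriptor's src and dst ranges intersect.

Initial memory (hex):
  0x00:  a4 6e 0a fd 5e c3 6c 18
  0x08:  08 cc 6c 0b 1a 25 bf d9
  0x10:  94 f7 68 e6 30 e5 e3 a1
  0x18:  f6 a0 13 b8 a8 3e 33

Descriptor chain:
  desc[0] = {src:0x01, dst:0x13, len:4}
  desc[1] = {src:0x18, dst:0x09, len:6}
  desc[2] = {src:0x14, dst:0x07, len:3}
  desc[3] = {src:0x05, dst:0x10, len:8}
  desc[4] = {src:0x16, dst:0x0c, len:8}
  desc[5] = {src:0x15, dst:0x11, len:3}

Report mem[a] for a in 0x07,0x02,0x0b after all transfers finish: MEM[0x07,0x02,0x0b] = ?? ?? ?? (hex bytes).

[0] 0x01->0x13 len=4 : 6e 0a fd 5e
[1] 0x18->0x09 len=6 : f6 a0 13 b8 a8 3e
[2] 0x14->0x07 len=3 : 0a fd 5e
[3] 0x05->0x10 len=8 : c3 6c 0a fd 5e a0 13 b8
[4] 0x16->0x0c len=8 : 13 b8 f6 a0 13 b8 a8 3e
[5] 0x15->0x11 len=3 : a0 13 b8
query mem[0x07]=0x0a, mem[0x02]=0x0a, mem[0x0b]=0x13

MEM[0x07,0x02,0x0b] = 0a 0a 13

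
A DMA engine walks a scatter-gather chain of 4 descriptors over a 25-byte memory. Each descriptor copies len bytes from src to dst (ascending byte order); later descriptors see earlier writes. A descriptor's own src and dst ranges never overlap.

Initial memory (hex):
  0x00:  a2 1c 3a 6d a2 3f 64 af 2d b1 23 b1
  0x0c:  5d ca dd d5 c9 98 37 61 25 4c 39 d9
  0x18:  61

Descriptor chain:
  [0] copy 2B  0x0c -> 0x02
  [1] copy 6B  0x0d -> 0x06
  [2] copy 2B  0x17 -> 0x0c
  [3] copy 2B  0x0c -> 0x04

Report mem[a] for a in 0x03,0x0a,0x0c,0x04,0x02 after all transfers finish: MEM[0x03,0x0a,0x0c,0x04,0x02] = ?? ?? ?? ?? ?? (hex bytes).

MEM[0x03,0x0a,0x0c,0x04,0x02] = ca 98 d9 d9 5d

#0 dst[0x02+2] := {0x5d,0xca}
#1 dst[0x06+6] := {0xca,0xdd,0xd5,0xc9,0x98,0x37}
#2 dst[0x0c+2] := {0xd9,0x61}
#3 dst[0x04+2] := {0xd9,0x61}
query mem[0x03]=0xca, mem[0x0a]=0x98, mem[0x0c]=0xd9, mem[0x04]=0xd9, mem[0x02]=0x5d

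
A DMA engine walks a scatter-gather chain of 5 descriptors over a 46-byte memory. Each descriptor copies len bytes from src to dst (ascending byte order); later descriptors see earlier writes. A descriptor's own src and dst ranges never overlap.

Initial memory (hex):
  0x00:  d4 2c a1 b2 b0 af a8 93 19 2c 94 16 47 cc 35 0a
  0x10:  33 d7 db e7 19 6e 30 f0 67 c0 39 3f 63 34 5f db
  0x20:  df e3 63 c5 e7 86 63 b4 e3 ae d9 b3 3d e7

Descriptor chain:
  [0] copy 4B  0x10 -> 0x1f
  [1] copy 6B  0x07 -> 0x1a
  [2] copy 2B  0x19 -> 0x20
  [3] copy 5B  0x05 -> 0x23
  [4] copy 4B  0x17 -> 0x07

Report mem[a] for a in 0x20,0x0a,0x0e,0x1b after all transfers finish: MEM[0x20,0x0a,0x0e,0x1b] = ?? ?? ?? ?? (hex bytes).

MEM[0x20,0x0a,0x0e,0x1b] = c0 93 35 19

  after D0: wrote 4B at 0x1f = 33d7dbe7
  after D1: wrote 6B at 0x1a = 93192c941647
  after D2: wrote 2B at 0x20 = c093
  after D3: wrote 5B at 0x23 = afa893192c
  after D4: wrote 4B at 0x07 = f067c093
query mem[0x20]=0xc0, mem[0x0a]=0x93, mem[0x0e]=0x35, mem[0x1b]=0x19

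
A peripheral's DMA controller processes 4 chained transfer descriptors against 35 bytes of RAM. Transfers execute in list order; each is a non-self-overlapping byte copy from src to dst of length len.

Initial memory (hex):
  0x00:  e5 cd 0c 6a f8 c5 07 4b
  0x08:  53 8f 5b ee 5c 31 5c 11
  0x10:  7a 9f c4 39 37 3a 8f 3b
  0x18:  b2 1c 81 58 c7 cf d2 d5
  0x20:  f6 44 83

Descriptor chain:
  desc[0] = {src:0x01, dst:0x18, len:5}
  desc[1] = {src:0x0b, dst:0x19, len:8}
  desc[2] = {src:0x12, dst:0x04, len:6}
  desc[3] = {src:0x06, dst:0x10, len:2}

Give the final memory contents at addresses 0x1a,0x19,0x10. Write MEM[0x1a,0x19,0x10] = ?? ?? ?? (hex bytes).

MEM[0x1a,0x19,0x10] = 5c ee 37

D0: mem[0x18..0x1c] <- [cd 0c 6a f8 c5]
D1: mem[0x19..0x20] <- [ee 5c 31 5c 11 7a 9f c4]
D2: mem[0x04..0x09] <- [c4 39 37 3a 8f 3b]
D3: mem[0x10..0x11] <- [37 3a]
query mem[0x1a]=0x5c, mem[0x19]=0xee, mem[0x10]=0x37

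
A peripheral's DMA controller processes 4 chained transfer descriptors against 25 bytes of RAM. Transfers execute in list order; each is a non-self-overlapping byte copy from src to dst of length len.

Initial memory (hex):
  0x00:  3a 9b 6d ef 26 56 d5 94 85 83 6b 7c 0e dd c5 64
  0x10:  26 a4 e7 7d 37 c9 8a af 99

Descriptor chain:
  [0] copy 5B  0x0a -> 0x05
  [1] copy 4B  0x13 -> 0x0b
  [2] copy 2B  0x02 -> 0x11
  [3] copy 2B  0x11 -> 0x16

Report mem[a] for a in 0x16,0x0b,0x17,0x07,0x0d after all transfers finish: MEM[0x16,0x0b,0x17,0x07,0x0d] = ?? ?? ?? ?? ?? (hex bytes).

  after D0: wrote 5B at 0x05 = 6b7c0eddc5
  after D1: wrote 4B at 0x0b = 7d37c98a
  after D2: wrote 2B at 0x11 = 6def
  after D3: wrote 2B at 0x16 = 6def
query mem[0x16]=0x6d, mem[0x0b]=0x7d, mem[0x17]=0xef, mem[0x07]=0x0e, mem[0x0d]=0xc9

MEM[0x16,0x0b,0x17,0x07,0x0d] = 6d 7d ef 0e c9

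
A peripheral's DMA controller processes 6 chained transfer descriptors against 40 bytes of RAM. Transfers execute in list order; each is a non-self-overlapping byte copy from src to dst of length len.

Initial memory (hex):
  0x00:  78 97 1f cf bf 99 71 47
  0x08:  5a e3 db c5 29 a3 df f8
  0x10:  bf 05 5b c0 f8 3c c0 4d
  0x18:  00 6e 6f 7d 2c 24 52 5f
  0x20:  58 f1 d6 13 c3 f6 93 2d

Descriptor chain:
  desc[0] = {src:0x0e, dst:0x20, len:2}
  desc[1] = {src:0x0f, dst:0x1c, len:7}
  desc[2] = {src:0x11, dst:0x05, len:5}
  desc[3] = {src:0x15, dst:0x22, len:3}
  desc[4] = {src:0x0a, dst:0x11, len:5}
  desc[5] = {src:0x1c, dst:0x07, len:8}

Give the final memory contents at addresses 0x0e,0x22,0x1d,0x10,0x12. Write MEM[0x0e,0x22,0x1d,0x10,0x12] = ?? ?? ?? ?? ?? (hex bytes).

[0] 0x0e->0x20 len=2 : df f8
[1] 0x0f->0x1c len=7 : f8 bf 05 5b c0 f8 3c
[2] 0x11->0x05 len=5 : 05 5b c0 f8 3c
[3] 0x15->0x22 len=3 : 3c c0 4d
[4] 0x0a->0x11 len=5 : db c5 29 a3 df
[5] 0x1c->0x07 len=8 : f8 bf 05 5b c0 f8 3c c0
query mem[0x0e]=0xc0, mem[0x22]=0x3c, mem[0x1d]=0xbf, mem[0x10]=0xbf, mem[0x12]=0xc5

MEM[0x0e,0x22,0x1d,0x10,0x12] = c0 3c bf bf c5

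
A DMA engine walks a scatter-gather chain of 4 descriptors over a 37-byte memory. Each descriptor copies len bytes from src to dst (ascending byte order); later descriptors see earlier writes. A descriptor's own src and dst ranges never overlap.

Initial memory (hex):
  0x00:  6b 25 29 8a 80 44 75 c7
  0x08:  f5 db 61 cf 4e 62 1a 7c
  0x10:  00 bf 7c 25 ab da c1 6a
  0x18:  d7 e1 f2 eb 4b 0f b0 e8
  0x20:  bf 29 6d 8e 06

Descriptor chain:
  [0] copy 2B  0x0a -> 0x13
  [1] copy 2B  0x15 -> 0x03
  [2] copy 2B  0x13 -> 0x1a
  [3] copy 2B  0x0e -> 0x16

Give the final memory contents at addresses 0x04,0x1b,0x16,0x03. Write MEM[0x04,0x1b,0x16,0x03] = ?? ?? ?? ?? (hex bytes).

#0 dst[0x13+2] := {0x61,0xcf}
#1 dst[0x03+2] := {0xda,0xc1}
#2 dst[0x1a+2] := {0x61,0xcf}
#3 dst[0x16+2] := {0x1a,0x7c}
query mem[0x04]=0xc1, mem[0x1b]=0xcf, mem[0x16]=0x1a, mem[0x03]=0xda

MEM[0x04,0x1b,0x16,0x03] = c1 cf 1a da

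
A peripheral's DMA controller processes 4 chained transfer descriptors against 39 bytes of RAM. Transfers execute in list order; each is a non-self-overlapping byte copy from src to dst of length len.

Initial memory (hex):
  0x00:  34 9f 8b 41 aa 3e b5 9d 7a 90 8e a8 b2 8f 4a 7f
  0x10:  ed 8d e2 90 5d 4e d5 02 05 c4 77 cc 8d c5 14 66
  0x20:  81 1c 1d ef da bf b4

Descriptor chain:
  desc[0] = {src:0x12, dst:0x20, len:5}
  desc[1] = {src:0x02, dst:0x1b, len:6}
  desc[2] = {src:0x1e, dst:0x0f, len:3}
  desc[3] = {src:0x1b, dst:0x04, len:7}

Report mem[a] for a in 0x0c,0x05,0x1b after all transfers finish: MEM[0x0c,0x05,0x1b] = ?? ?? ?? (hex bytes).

#0 dst[0x20+5] := {0xe2,0x90,0x5d,0x4e,0xd5}
#1 dst[0x1b+6] := {0x8b,0x41,0xaa,0x3e,0xb5,0x9d}
#2 dst[0x0f+3] := {0x3e,0xb5,0x9d}
#3 dst[0x04+7] := {0x8b,0x41,0xaa,0x3e,0xb5,0x9d,0x90}
query mem[0x0c]=0xb2, mem[0x05]=0x41, mem[0x1b]=0x8b

MEM[0x0c,0x05,0x1b] = b2 41 8b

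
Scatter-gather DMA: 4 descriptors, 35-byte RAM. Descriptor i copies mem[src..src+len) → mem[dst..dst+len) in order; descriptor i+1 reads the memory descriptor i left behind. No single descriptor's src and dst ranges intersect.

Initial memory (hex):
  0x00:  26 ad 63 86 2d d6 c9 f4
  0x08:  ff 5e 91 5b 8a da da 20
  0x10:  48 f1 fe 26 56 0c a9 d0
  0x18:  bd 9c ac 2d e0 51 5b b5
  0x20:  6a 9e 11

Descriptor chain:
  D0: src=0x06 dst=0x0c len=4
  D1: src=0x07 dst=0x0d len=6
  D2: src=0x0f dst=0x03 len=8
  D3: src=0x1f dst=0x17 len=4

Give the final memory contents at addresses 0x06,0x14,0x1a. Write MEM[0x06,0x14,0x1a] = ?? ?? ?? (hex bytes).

MEM[0x06,0x14,0x1a] = c9 56 11

D0: mem[0x0c..0x0f] <- [c9 f4 ff 5e]
D1: mem[0x0d..0x12] <- [f4 ff 5e 91 5b c9]
D2: mem[0x03..0x0a] <- [5e 91 5b c9 26 56 0c a9]
D3: mem[0x17..0x1a] <- [b5 6a 9e 11]
query mem[0x06]=0xc9, mem[0x14]=0x56, mem[0x1a]=0x11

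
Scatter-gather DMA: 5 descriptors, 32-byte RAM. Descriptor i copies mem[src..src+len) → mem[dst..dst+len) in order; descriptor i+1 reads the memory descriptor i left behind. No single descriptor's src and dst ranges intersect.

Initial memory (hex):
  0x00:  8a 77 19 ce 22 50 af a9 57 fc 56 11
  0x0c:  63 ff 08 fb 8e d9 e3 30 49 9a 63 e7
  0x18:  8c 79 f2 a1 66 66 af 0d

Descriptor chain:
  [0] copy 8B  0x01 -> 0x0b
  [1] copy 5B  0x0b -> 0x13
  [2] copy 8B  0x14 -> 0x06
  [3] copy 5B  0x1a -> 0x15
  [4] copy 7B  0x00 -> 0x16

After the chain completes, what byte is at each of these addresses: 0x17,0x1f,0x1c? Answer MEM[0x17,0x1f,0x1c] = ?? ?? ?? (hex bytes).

[0] 0x01->0x0b len=8 : 77 19 ce 22 50 af a9 57
[1] 0x0b->0x13 len=5 : 77 19 ce 22 50
[2] 0x14->0x06 len=8 : 19 ce 22 50 8c 79 f2 a1
[3] 0x1a->0x15 len=5 : f2 a1 66 66 af
[4] 0x00->0x16 len=7 : 8a 77 19 ce 22 50 19
query mem[0x17]=0x77, mem[0x1f]=0x0d, mem[0x1c]=0x19

MEM[0x17,0x1f,0x1c] = 77 0d 19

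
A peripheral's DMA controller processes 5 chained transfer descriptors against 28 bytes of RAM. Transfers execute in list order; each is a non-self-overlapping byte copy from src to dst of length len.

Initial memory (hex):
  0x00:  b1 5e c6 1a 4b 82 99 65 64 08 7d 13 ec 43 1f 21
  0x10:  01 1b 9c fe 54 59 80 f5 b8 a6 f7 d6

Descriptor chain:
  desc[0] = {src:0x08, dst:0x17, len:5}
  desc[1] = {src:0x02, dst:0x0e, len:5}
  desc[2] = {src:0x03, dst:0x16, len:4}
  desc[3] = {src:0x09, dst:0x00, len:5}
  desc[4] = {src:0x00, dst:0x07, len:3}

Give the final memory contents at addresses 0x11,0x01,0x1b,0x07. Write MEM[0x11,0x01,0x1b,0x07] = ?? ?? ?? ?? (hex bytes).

#0 dst[0x17+5] := {0x64,0x08,0x7d,0x13,0xec}
#1 dst[0x0e+5] := {0xc6,0x1a,0x4b,0x82,0x99}
#2 dst[0x16+4] := {0x1a,0x4b,0x82,0x99}
#3 dst[0x00+5] := {0x08,0x7d,0x13,0xec,0x43}
#4 dst[0x07+3] := {0x08,0x7d,0x13}
query mem[0x11]=0x82, mem[0x01]=0x7d, mem[0x1b]=0xec, mem[0x07]=0x08

MEM[0x11,0x01,0x1b,0x07] = 82 7d ec 08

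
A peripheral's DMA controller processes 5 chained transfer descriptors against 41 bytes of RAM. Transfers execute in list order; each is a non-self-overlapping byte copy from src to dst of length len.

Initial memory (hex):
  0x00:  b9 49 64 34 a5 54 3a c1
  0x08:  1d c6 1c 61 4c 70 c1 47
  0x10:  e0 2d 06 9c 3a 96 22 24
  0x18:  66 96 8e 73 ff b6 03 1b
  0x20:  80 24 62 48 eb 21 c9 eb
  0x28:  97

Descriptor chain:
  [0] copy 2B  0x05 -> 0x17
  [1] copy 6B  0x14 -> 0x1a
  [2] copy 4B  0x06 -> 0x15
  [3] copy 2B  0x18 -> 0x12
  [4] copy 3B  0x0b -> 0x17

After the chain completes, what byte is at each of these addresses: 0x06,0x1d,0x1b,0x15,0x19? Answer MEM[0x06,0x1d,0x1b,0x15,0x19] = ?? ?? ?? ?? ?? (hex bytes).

MEM[0x06,0x1d,0x1b,0x15,0x19] = 3a 54 96 3a 70

[0] 0x05->0x17 len=2 : 54 3a
[1] 0x14->0x1a len=6 : 3a 96 22 54 3a 96
[2] 0x06->0x15 len=4 : 3a c1 1d c6
[3] 0x18->0x12 len=2 : c6 96
[4] 0x0b->0x17 len=3 : 61 4c 70
query mem[0x06]=0x3a, mem[0x1d]=0x54, mem[0x1b]=0x96, mem[0x15]=0x3a, mem[0x19]=0x70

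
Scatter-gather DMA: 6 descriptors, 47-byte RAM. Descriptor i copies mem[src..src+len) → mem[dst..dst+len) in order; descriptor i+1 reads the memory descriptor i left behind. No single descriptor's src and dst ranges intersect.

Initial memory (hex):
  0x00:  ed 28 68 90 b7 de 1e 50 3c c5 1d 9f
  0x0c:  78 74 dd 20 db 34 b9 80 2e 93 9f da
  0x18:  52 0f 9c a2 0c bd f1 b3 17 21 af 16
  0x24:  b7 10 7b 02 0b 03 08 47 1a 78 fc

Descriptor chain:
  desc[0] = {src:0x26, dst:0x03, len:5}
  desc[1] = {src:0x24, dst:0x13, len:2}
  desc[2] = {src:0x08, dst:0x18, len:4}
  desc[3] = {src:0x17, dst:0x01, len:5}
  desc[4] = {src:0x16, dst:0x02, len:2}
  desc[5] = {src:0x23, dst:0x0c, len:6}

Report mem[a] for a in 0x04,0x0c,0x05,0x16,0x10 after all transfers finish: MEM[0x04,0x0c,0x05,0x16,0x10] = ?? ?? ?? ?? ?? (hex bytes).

MEM[0x04,0x0c,0x05,0x16,0x10] = 1d 16 9f 9f 02

  after D0: wrote 5B at 0x03 = 7b020b0308
  after D1: wrote 2B at 0x13 = b710
  after D2: wrote 4B at 0x18 = 3cc51d9f
  after D3: wrote 5B at 0x01 = da3cc51d9f
  after D4: wrote 2B at 0x02 = 9fda
  after D5: wrote 6B at 0x0c = 16b7107b020b
query mem[0x04]=0x1d, mem[0x0c]=0x16, mem[0x05]=0x9f, mem[0x16]=0x9f, mem[0x10]=0x02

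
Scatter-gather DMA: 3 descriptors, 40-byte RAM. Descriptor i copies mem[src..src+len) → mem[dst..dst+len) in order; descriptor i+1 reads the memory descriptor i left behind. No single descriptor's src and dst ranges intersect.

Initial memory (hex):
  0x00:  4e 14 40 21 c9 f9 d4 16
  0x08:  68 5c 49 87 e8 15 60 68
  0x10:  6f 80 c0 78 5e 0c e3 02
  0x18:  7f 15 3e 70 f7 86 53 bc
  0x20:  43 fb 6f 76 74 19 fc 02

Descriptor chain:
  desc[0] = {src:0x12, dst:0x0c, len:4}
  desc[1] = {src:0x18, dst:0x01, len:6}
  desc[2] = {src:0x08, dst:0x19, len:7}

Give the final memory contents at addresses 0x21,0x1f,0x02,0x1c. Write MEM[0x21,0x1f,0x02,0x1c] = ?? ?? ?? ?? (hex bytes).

MEM[0x21,0x1f,0x02,0x1c] = fb 5e 15 87

  after D0: wrote 4B at 0x0c = c0785e0c
  after D1: wrote 6B at 0x01 = 7f153e70f786
  after D2: wrote 7B at 0x19 = 685c4987c0785e
query mem[0x21]=0xfb, mem[0x1f]=0x5e, mem[0x02]=0x15, mem[0x1c]=0x87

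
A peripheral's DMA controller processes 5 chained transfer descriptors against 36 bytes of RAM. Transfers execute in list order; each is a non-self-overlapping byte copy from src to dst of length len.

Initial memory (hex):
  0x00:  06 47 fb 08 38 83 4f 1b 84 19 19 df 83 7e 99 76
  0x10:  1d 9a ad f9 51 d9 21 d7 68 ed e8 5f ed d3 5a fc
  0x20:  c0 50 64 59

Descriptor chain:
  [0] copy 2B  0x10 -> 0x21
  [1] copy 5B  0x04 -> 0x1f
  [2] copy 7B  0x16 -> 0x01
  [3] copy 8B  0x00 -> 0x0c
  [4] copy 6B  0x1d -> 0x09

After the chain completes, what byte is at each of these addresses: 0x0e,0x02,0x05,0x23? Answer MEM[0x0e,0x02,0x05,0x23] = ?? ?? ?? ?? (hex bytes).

#0 dst[0x21+2] := {0x1d,0x9a}
#1 dst[0x1f+5] := {0x38,0x83,0x4f,0x1b,0x84}
#2 dst[0x01+7] := {0x21,0xd7,0x68,0xed,0xe8,0x5f,0xed}
#3 dst[0x0c+8] := {0x06,0x21,0xd7,0x68,0xed,0xe8,0x5f,0xed}
#4 dst[0x09+6] := {0xd3,0x5a,0x38,0x83,0x4f,0x1b}
query mem[0x0e]=0x1b, mem[0x02]=0xd7, mem[0x05]=0xe8, mem[0x23]=0x84

MEM[0x0e,0x02,0x05,0x23] = 1b d7 e8 84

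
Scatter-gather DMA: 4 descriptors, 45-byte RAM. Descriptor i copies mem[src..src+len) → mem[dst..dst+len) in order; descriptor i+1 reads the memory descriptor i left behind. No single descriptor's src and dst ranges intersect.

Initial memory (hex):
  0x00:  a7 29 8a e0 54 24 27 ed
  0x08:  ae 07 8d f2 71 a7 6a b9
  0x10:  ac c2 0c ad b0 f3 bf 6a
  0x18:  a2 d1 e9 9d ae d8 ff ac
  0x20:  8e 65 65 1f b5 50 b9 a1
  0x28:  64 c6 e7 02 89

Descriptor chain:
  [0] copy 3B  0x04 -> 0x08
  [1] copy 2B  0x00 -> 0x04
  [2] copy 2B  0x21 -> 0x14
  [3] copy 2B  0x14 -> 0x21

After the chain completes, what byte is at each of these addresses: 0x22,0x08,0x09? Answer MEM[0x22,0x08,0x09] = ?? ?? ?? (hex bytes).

D0: mem[0x08..0x0a] <- [54 24 27]
D1: mem[0x04..0x05] <- [a7 29]
D2: mem[0x14..0x15] <- [65 65]
D3: mem[0x21..0x22] <- [65 65]
query mem[0x22]=0x65, mem[0x08]=0x54, mem[0x09]=0x24

MEM[0x22,0x08,0x09] = 65 54 24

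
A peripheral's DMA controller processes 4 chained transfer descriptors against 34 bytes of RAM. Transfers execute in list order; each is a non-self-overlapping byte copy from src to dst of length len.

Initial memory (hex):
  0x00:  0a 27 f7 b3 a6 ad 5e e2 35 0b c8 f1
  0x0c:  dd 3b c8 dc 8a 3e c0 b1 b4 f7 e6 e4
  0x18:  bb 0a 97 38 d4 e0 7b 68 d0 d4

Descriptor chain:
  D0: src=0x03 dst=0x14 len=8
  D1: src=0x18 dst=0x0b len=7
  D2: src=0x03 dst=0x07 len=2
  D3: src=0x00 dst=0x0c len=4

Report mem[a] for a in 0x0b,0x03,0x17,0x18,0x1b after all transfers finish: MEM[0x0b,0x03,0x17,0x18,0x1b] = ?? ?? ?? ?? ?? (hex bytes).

MEM[0x0b,0x03,0x17,0x18,0x1b] = e2 b3 5e e2 c8

D0: mem[0x14..0x1b] <- [b3 a6 ad 5e e2 35 0b c8]
D1: mem[0x0b..0x11] <- [e2 35 0b c8 d4 e0 7b]
D2: mem[0x07..0x08] <- [b3 a6]
D3: mem[0x0c..0x0f] <- [0a 27 f7 b3]
query mem[0x0b]=0xe2, mem[0x03]=0xb3, mem[0x17]=0x5e, mem[0x18]=0xe2, mem[0x1b]=0xc8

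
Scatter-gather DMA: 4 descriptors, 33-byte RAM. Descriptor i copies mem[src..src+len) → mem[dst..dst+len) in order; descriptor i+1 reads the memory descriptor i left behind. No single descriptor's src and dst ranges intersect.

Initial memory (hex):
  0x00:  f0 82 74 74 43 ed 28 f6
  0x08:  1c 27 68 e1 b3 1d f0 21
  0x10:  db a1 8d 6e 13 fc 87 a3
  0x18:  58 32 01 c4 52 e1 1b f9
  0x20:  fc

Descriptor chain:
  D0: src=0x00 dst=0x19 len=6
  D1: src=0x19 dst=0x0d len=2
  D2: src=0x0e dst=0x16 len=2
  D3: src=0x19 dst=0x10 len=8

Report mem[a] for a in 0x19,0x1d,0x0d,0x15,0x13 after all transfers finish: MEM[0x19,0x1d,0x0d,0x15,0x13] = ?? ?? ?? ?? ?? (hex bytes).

MEM[0x19,0x1d,0x0d,0x15,0x13] = f0 43 f0 ed 74

#0 dst[0x19+6] := {0xf0,0x82,0x74,0x74,0x43,0xed}
#1 dst[0x0d+2] := {0xf0,0x82}
#2 dst[0x16+2] := {0x82,0x21}
#3 dst[0x10+8] := {0xf0,0x82,0x74,0x74,0x43,0xed,0xf9,0xfc}
query mem[0x19]=0xf0, mem[0x1d]=0x43, mem[0x0d]=0xf0, mem[0x15]=0xed, mem[0x13]=0x74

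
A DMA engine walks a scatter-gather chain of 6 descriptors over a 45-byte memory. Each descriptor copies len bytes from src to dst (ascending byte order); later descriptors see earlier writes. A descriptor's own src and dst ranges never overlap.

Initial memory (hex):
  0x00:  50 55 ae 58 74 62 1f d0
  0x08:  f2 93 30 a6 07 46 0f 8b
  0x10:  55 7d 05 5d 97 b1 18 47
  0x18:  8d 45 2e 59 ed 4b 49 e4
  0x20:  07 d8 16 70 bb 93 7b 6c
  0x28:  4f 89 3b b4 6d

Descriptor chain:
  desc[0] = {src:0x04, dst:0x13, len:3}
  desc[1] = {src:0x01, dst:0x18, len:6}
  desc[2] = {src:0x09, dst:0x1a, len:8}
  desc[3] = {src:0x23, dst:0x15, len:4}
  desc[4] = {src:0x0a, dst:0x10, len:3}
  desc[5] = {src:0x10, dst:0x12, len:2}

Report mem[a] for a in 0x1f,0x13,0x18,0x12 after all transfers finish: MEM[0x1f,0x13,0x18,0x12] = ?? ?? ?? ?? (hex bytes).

MEM[0x1f,0x13,0x18,0x12] = 0f a6 7b 30

#0 dst[0x13+3] := {0x74,0x62,0x1f}
#1 dst[0x18+6] := {0x55,0xae,0x58,0x74,0x62,0x1f}
#2 dst[0x1a+8] := {0x93,0x30,0xa6,0x07,0x46,0x0f,0x8b,0x55}
#3 dst[0x15+4] := {0x70,0xbb,0x93,0x7b}
#4 dst[0x10+3] := {0x30,0xa6,0x07}
#5 dst[0x12+2] := {0x30,0xa6}
query mem[0x1f]=0x0f, mem[0x13]=0xa6, mem[0x18]=0x7b, mem[0x12]=0x30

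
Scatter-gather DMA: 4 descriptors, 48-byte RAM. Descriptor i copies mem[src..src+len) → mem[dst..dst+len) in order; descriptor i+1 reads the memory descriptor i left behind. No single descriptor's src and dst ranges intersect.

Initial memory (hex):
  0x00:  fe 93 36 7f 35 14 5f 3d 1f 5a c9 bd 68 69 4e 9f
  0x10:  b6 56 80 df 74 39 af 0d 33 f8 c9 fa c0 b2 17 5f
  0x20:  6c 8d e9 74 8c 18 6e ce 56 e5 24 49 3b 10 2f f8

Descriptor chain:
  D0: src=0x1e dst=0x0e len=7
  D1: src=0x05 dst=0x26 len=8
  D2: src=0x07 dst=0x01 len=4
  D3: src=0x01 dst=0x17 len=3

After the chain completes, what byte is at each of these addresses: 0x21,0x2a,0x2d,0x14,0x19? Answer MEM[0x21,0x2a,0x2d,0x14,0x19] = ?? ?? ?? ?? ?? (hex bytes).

[0] 0x1e->0x0e len=7 : 17 5f 6c 8d e9 74 8c
[1] 0x05->0x26 len=8 : 14 5f 3d 1f 5a c9 bd 68
[2] 0x07->0x01 len=4 : 3d 1f 5a c9
[3] 0x01->0x17 len=3 : 3d 1f 5a
query mem[0x21]=0x8d, mem[0x2a]=0x5a, mem[0x2d]=0x68, mem[0x14]=0x8c, mem[0x19]=0x5a

MEM[0x21,0x2a,0x2d,0x14,0x19] = 8d 5a 68 8c 5a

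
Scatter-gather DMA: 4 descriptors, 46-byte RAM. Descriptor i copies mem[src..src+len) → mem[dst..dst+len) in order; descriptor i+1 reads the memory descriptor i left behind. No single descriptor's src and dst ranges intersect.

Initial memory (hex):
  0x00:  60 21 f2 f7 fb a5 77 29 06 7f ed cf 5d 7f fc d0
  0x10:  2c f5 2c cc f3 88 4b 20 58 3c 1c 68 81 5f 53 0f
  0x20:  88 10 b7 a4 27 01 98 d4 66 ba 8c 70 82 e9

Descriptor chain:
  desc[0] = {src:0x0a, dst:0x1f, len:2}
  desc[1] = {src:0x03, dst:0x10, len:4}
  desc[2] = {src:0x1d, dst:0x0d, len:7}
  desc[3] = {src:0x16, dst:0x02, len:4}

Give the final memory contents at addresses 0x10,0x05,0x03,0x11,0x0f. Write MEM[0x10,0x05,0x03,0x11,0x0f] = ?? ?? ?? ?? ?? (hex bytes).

  after D0: wrote 2B at 0x1f = edcf
  after D1: wrote 4B at 0x10 = f7fba577
  after D2: wrote 7B at 0x0d = 5f53edcf10b7a4
  after D3: wrote 4B at 0x02 = 4b20583c
query mem[0x10]=0xcf, mem[0x05]=0x3c, mem[0x03]=0x20, mem[0x11]=0x10, mem[0x0f]=0xed

MEM[0x10,0x05,0x03,0x11,0x0f] = cf 3c 20 10 ed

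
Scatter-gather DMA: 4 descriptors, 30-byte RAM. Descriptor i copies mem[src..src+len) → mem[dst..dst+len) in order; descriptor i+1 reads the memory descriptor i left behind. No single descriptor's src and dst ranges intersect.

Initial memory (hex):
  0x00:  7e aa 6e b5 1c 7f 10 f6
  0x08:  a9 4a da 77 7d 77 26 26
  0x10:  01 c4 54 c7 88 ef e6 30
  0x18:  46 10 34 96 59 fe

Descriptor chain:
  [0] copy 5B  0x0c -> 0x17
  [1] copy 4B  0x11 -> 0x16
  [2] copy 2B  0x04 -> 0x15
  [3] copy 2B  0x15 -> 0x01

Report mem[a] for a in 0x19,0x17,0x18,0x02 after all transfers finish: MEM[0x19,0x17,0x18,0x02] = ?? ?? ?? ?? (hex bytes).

MEM[0x19,0x17,0x18,0x02] = 88 54 c7 7f

  after D0: wrote 5B at 0x17 = 7d77262601
  after D1: wrote 4B at 0x16 = c454c788
  after D2: wrote 2B at 0x15 = 1c7f
  after D3: wrote 2B at 0x01 = 1c7f
query mem[0x19]=0x88, mem[0x17]=0x54, mem[0x18]=0xc7, mem[0x02]=0x7f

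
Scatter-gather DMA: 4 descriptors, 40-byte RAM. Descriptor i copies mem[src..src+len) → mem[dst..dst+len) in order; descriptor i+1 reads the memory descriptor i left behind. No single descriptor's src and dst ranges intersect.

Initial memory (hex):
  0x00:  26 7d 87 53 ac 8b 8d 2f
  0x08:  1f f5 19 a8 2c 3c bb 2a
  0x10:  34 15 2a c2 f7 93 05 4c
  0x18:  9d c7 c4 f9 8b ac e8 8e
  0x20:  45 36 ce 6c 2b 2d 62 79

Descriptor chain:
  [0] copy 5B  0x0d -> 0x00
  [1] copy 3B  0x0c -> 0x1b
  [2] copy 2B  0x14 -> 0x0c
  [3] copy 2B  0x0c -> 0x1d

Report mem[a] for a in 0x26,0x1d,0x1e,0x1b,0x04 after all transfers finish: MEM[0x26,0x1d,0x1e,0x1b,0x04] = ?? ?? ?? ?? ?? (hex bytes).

MEM[0x26,0x1d,0x1e,0x1b,0x04] = 62 f7 93 2c 15

  after D0: wrote 5B at 0x00 = 3cbb2a3415
  after D1: wrote 3B at 0x1b = 2c3cbb
  after D2: wrote 2B at 0x0c = f793
  after D3: wrote 2B at 0x1d = f793
query mem[0x26]=0x62, mem[0x1d]=0xf7, mem[0x1e]=0x93, mem[0x1b]=0x2c, mem[0x04]=0x15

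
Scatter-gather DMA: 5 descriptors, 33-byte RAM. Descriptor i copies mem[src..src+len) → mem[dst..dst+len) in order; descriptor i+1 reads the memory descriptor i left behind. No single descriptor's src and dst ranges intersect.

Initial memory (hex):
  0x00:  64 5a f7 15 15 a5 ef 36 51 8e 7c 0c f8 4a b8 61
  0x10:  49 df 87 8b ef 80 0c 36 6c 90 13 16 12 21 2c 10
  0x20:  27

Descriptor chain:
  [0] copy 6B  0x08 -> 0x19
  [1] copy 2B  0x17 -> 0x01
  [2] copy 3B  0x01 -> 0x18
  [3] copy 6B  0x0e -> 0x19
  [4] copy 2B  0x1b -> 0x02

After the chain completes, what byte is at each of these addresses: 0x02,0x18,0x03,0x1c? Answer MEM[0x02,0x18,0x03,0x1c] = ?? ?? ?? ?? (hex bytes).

D0: mem[0x19..0x1e] <- [51 8e 7c 0c f8 4a]
D1: mem[0x01..0x02] <- [36 6c]
D2: mem[0x18..0x1a] <- [36 6c 15]
D3: mem[0x19..0x1e] <- [b8 61 49 df 87 8b]
D4: mem[0x02..0x03] <- [49 df]
query mem[0x02]=0x49, mem[0x18]=0x36, mem[0x03]=0xdf, mem[0x1c]=0xdf

MEM[0x02,0x18,0x03,0x1c] = 49 36 df df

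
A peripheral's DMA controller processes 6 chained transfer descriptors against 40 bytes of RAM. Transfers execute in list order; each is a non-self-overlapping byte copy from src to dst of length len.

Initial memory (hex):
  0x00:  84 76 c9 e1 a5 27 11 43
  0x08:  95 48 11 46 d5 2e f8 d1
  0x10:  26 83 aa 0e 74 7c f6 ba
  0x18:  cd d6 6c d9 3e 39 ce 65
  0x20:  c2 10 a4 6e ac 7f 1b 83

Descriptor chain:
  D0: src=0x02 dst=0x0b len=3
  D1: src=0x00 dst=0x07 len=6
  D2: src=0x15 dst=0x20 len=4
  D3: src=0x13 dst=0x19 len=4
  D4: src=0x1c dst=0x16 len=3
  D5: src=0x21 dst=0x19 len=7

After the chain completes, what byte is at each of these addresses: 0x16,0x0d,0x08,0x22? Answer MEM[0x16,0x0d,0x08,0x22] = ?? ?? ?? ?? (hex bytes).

MEM[0x16,0x0d,0x08,0x22] = f6 a5 76 ba

D0: mem[0x0b..0x0d] <- [c9 e1 a5]
D1: mem[0x07..0x0c] <- [84 76 c9 e1 a5 27]
D2: mem[0x20..0x23] <- [7c f6 ba cd]
D3: mem[0x19..0x1c] <- [0e 74 7c f6]
D4: mem[0x16..0x18] <- [f6 39 ce]
D5: mem[0x19..0x1f] <- [f6 ba cd ac 7f 1b 83]
query mem[0x16]=0xf6, mem[0x0d]=0xa5, mem[0x08]=0x76, mem[0x22]=0xba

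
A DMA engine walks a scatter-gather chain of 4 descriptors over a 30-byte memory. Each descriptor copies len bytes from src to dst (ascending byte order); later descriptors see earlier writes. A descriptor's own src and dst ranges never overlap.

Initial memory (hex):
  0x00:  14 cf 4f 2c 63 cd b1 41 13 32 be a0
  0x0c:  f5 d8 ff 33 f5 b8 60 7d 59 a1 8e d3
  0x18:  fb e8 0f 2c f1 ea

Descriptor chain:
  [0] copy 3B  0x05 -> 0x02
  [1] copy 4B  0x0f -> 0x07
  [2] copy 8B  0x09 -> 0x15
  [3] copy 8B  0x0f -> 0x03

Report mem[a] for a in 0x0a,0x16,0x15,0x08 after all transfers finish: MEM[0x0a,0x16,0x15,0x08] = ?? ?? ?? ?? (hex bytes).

#0 dst[0x02+3] := {0xcd,0xb1,0x41}
#1 dst[0x07+4] := {0x33,0xf5,0xb8,0x60}
#2 dst[0x15+8] := {0xb8,0x60,0xa0,0xf5,0xd8,0xff,0x33,0xf5}
#3 dst[0x03+8] := {0x33,0xf5,0xb8,0x60,0x7d,0x59,0xb8,0x60}
query mem[0x0a]=0x60, mem[0x16]=0x60, mem[0x15]=0xb8, mem[0x08]=0x59

MEM[0x0a,0x16,0x15,0x08] = 60 60 b8 59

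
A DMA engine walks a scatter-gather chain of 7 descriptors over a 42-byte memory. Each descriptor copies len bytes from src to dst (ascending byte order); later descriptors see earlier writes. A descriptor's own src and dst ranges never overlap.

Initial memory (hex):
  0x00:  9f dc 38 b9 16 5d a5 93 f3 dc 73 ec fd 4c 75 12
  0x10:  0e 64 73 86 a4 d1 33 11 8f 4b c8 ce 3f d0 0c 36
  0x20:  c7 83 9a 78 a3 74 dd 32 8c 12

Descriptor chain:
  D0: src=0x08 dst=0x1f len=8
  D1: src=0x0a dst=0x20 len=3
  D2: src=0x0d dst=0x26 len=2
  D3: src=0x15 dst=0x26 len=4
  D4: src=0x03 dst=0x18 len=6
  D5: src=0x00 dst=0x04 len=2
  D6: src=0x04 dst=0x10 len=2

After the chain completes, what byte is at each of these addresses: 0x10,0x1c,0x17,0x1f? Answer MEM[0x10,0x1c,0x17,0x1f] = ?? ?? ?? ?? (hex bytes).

MEM[0x10,0x1c,0x17,0x1f] = 9f 93 11 f3

  after D0: wrote 8B at 0x1f = f3dc73ecfd4c7512
  after D1: wrote 3B at 0x20 = 73ecfd
  after D2: wrote 2B at 0x26 = 4c75
  after D3: wrote 4B at 0x26 = d133118f
  after D4: wrote 6B at 0x18 = b9165da593f3
  after D5: wrote 2B at 0x04 = 9fdc
  after D6: wrote 2B at 0x10 = 9fdc
query mem[0x10]=0x9f, mem[0x1c]=0x93, mem[0x17]=0x11, mem[0x1f]=0xf3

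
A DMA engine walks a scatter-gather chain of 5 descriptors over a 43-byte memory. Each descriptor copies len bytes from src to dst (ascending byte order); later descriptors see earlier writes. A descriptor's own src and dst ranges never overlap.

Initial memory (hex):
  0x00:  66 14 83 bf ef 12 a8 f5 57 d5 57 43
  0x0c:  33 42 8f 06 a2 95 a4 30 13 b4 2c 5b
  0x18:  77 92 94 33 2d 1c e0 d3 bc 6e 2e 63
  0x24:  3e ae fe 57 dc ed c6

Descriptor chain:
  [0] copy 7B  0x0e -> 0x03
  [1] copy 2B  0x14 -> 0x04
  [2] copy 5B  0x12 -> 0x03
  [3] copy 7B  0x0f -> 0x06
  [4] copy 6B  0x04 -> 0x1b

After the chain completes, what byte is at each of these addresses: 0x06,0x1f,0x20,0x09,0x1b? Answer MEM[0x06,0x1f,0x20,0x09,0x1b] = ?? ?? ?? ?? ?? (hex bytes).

MEM[0x06,0x1f,0x20,0x09,0x1b] = 06 95 a4 a4 30

  after D0: wrote 7B at 0x03 = 8f06a295a43013
  after D1: wrote 2B at 0x04 = 13b4
  after D2: wrote 5B at 0x03 = a43013b42c
  after D3: wrote 7B at 0x06 = 06a295a43013b4
  after D4: wrote 6B at 0x1b = 301306a295a4
query mem[0x06]=0x06, mem[0x1f]=0x95, mem[0x20]=0xa4, mem[0x09]=0xa4, mem[0x1b]=0x30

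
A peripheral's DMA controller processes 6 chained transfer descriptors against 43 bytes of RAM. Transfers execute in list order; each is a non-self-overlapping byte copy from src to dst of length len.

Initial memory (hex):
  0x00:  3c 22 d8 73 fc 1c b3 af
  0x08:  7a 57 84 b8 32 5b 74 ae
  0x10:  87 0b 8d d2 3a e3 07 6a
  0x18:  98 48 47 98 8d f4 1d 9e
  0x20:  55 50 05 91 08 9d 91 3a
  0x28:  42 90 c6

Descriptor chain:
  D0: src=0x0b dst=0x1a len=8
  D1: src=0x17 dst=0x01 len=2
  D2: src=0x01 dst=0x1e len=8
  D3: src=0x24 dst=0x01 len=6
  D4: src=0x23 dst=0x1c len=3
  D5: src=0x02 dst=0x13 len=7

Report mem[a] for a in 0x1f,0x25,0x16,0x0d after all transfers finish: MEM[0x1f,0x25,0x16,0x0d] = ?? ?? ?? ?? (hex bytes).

[0] 0x0b->0x1a len=8 : b8 32 5b 74 ae 87 0b 8d
[1] 0x17->0x01 len=2 : 6a 98
[2] 0x01->0x1e len=8 : 6a 98 73 fc 1c b3 af 7a
[3] 0x24->0x01 len=6 : af 7a 91 3a 42 90
[4] 0x23->0x1c len=3 : b3 af 7a
[5] 0x02->0x13 len=7 : 7a 91 3a 42 90 af 7a
query mem[0x1f]=0x98, mem[0x25]=0x7a, mem[0x16]=0x42, mem[0x0d]=0x5b

MEM[0x1f,0x25,0x16,0x0d] = 98 7a 42 5b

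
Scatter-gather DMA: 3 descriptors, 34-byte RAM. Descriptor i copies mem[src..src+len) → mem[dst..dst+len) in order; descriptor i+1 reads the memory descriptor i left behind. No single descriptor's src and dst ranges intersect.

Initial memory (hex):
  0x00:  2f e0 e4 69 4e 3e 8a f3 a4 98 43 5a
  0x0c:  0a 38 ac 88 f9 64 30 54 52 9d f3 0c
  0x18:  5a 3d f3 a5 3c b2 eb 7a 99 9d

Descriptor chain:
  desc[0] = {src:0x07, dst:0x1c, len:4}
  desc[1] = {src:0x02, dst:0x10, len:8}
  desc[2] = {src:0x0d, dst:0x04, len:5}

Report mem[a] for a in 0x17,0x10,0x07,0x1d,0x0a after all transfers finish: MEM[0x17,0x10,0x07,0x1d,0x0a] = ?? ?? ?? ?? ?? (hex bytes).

D0: mem[0x1c..0x1f] <- [f3 a4 98 43]
D1: mem[0x10..0x17] <- [e4 69 4e 3e 8a f3 a4 98]
D2: mem[0x04..0x08] <- [38 ac 88 e4 69]
query mem[0x17]=0x98, mem[0x10]=0xe4, mem[0x07]=0xe4, mem[0x1d]=0xa4, mem[0x0a]=0x43

MEM[0x17,0x10,0x07,0x1d,0x0a] = 98 e4 e4 a4 43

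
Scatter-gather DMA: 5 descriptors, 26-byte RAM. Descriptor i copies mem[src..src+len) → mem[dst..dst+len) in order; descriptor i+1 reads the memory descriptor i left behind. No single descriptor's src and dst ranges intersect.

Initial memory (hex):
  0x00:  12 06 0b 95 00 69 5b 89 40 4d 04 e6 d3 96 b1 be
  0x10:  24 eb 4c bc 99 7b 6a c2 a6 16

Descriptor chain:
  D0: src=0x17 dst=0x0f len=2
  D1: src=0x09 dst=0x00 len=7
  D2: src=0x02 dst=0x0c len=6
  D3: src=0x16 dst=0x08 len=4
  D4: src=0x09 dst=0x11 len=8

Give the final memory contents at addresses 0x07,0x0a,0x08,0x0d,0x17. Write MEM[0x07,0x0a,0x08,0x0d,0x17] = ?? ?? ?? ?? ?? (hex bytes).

MEM[0x07,0x0a,0x08,0x0d,0x17] = 89 a6 6a d3 b1

[0] 0x17->0x0f len=2 : c2 a6
[1] 0x09->0x00 len=7 : 4d 04 e6 d3 96 b1 c2
[2] 0x02->0x0c len=6 : e6 d3 96 b1 c2 89
[3] 0x16->0x08 len=4 : 6a c2 a6 16
[4] 0x09->0x11 len=8 : c2 a6 16 e6 d3 96 b1 c2
query mem[0x07]=0x89, mem[0x0a]=0xa6, mem[0x08]=0x6a, mem[0x0d]=0xd3, mem[0x17]=0xb1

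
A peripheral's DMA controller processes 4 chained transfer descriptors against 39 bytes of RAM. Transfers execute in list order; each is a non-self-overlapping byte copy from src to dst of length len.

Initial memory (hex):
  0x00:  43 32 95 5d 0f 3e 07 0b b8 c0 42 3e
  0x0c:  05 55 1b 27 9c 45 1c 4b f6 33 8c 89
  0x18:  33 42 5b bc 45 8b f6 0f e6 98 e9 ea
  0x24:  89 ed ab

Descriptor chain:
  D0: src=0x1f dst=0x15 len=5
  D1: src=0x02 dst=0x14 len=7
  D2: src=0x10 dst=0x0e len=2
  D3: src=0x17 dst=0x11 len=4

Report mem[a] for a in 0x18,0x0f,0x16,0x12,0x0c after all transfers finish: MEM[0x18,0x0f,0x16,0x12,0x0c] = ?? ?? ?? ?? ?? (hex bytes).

#0 dst[0x15+5] := {0x0f,0xe6,0x98,0xe9,0xea}
#1 dst[0x14+7] := {0x95,0x5d,0x0f,0x3e,0x07,0x0b,0xb8}
#2 dst[0x0e+2] := {0x9c,0x45}
#3 dst[0x11+4] := {0x3e,0x07,0x0b,0xb8}
query mem[0x18]=0x07, mem[0x0f]=0x45, mem[0x16]=0x0f, mem[0x12]=0x07, mem[0x0c]=0x05

MEM[0x18,0x0f,0x16,0x12,0x0c] = 07 45 0f 07 05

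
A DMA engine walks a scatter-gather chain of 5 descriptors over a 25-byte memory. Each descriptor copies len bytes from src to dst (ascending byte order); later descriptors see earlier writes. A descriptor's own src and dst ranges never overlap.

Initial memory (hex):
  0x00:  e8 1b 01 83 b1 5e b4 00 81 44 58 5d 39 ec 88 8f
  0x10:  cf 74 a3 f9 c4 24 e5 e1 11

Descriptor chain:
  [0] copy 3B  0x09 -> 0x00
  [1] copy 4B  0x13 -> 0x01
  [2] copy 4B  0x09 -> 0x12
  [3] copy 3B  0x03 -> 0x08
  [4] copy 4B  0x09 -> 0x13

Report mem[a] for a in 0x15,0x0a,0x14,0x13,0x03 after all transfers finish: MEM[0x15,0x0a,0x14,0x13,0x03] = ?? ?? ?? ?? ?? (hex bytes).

#0 dst[0x00+3] := {0x44,0x58,0x5d}
#1 dst[0x01+4] := {0xf9,0xc4,0x24,0xe5}
#2 dst[0x12+4] := {0x44,0x58,0x5d,0x39}
#3 dst[0x08+3] := {0x24,0xe5,0x5e}
#4 dst[0x13+4] := {0xe5,0x5e,0x5d,0x39}
query mem[0x15]=0x5d, mem[0x0a]=0x5e, mem[0x14]=0x5e, mem[0x13]=0xe5, mem[0x03]=0x24

MEM[0x15,0x0a,0x14,0x13,0x03] = 5d 5e 5e e5 24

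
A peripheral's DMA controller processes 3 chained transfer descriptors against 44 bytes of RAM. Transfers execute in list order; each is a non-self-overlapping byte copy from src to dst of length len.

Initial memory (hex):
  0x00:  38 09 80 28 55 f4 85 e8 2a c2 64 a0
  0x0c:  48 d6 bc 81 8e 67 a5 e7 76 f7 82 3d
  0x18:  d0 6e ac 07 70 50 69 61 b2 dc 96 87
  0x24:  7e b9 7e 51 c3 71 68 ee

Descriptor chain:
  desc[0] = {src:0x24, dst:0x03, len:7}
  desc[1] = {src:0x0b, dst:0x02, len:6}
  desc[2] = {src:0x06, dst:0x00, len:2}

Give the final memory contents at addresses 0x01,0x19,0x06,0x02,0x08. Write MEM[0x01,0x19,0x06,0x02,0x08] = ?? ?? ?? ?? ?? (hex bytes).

MEM[0x01,0x19,0x06,0x02,0x08] = 8e 6e 81 a0 71

#0 dst[0x03+7] := {0x7e,0xb9,0x7e,0x51,0xc3,0x71,0x68}
#1 dst[0x02+6] := {0xa0,0x48,0xd6,0xbc,0x81,0x8e}
#2 dst[0x00+2] := {0x81,0x8e}
query mem[0x01]=0x8e, mem[0x19]=0x6e, mem[0x06]=0x81, mem[0x02]=0xa0, mem[0x08]=0x71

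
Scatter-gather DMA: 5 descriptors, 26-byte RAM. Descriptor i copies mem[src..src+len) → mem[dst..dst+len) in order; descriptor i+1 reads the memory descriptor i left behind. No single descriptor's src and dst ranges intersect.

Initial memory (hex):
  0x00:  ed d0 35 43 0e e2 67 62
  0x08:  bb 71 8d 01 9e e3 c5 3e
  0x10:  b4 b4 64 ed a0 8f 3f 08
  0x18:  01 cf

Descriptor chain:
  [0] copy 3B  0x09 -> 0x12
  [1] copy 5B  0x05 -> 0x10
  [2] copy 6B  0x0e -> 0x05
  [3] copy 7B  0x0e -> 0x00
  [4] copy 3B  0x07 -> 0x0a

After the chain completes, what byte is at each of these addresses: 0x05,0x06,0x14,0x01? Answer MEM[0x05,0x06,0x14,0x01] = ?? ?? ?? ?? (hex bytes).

[0] 0x09->0x12 len=3 : 71 8d 01
[1] 0x05->0x10 len=5 : e2 67 62 bb 71
[2] 0x0e->0x05 len=6 : c5 3e e2 67 62 bb
[3] 0x0e->0x00 len=7 : c5 3e e2 67 62 bb 71
[4] 0x07->0x0a len=3 : e2 67 62
query mem[0x05]=0xbb, mem[0x06]=0x71, mem[0x14]=0x71, mem[0x01]=0x3e

MEM[0x05,0x06,0x14,0x01] = bb 71 71 3e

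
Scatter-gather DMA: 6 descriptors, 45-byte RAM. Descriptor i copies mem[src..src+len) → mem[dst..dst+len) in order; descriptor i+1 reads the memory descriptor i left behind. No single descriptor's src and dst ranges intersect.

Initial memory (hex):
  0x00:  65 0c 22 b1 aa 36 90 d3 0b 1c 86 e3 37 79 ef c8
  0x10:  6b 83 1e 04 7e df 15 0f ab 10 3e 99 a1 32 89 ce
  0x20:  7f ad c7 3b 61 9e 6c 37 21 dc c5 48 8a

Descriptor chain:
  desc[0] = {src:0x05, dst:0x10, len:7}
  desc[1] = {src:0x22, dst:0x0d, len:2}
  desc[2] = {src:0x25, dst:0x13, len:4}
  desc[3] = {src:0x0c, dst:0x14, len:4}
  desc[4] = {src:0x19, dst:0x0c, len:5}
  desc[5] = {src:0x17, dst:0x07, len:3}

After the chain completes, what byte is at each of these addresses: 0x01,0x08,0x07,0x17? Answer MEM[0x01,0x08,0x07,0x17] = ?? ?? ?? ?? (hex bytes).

MEM[0x01,0x08,0x07,0x17] = 0c ab c8 c8

#0 dst[0x10+7] := {0x36,0x90,0xd3,0x0b,0x1c,0x86,0xe3}
#1 dst[0x0d+2] := {0xc7,0x3b}
#2 dst[0x13+4] := {0x9e,0x6c,0x37,0x21}
#3 dst[0x14+4] := {0x37,0xc7,0x3b,0xc8}
#4 dst[0x0c+5] := {0x10,0x3e,0x99,0xa1,0x32}
#5 dst[0x07+3] := {0xc8,0xab,0x10}
query mem[0x01]=0x0c, mem[0x08]=0xab, mem[0x07]=0xc8, mem[0x17]=0xc8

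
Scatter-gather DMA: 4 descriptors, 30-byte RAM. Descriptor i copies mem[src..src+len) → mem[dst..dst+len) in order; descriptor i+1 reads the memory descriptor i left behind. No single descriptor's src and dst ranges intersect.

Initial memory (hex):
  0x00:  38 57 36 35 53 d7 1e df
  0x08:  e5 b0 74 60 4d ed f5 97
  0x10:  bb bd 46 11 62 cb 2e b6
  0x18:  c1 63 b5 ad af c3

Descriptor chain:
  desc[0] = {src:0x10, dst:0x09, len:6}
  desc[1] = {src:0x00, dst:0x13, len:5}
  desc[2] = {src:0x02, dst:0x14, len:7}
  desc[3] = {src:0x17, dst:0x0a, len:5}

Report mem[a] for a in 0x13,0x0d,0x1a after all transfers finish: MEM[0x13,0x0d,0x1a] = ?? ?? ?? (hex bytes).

MEM[0x13,0x0d,0x1a] = 38 e5 e5

[0] 0x10->0x09 len=6 : bb bd 46 11 62 cb
[1] 0x00->0x13 len=5 : 38 57 36 35 53
[2] 0x02->0x14 len=7 : 36 35 53 d7 1e df e5
[3] 0x17->0x0a len=5 : d7 1e df e5 ad
query mem[0x13]=0x38, mem[0x0d]=0xe5, mem[0x1a]=0xe5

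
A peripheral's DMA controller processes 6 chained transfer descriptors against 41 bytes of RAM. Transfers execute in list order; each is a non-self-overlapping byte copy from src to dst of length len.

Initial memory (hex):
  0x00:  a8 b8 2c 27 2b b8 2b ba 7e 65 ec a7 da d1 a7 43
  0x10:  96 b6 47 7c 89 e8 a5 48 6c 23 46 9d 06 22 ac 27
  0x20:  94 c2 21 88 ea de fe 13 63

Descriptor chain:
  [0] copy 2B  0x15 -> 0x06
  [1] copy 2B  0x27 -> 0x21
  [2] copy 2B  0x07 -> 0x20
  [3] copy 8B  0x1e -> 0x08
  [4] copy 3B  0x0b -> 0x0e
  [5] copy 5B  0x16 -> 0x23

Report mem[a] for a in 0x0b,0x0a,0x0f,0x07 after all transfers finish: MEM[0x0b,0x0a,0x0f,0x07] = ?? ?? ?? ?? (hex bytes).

  after D0: wrote 2B at 0x06 = e8a5
  after D1: wrote 2B at 0x21 = 1363
  after D2: wrote 2B at 0x20 = a57e
  after D3: wrote 8B at 0x08 = ac27a57e6388eade
  after D4: wrote 3B at 0x0e = 7e6388
  after D5: wrote 5B at 0x23 = a5486c2346
query mem[0x0b]=0x7e, mem[0x0a]=0xa5, mem[0x0f]=0x63, mem[0x07]=0xa5

MEM[0x0b,0x0a,0x0f,0x07] = 7e a5 63 a5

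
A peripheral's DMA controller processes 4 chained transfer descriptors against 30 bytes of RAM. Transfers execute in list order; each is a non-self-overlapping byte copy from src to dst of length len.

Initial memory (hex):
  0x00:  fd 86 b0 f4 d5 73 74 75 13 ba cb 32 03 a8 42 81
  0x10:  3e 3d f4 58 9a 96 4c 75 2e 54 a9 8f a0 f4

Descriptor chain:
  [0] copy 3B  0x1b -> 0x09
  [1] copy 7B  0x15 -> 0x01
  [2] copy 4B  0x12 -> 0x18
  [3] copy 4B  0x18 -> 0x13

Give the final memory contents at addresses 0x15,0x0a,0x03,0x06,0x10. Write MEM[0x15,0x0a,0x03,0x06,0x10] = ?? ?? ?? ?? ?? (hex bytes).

MEM[0x15,0x0a,0x03,0x06,0x10] = 9a a0 75 a9 3e

  after D0: wrote 3B at 0x09 = 8fa0f4
  after D1: wrote 7B at 0x01 = 964c752e54a98f
  after D2: wrote 4B at 0x18 = f4589a96
  after D3: wrote 4B at 0x13 = f4589a96
query mem[0x15]=0x9a, mem[0x0a]=0xa0, mem[0x03]=0x75, mem[0x06]=0xa9, mem[0x10]=0x3e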